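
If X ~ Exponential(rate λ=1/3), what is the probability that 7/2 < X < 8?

P(7/2 < X < 8) = ∫_{7/2}^{8} f(x) dx
where f(x) = \frac{e^{- \frac{x}{3}}}{3}
= - \frac{1}{e^{\frac{8}{3}}} + e^{- \frac{7}{6}}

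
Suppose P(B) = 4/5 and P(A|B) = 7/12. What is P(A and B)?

By definition, P(A|B) = P(A ∩ B) / P(B)
So P(A ∩ B) = P(A|B) × P(B)
= 7/12 × 4/5
= 7/15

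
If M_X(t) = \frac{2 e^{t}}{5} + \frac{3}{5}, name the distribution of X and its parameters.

The MGF M(t) = \frac{2 e^{t}}{5} + \frac{3}{5} is the standard form for the Bernoulli distribution.
Comparing with the known MGF formula identifies: Bernoulli(p=2/5)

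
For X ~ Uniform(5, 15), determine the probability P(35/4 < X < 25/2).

P(35/4 < X < 25/2) = ∫_{35/4}^{25/2} f(x) dx
where f(x) = \frac{1}{10}
= \frac{3}{8}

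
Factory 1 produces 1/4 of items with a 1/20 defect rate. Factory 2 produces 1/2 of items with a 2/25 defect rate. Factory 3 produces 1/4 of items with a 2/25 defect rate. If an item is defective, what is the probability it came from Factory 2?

Using Bayes' theorem:
P(F1) = 1/4, P(D|F1) = 1/20
P(F2) = 1/2, P(D|F2) = 2/25
P(F3) = 1/4, P(D|F3) = 2/25
P(D) = P(D|F1)P(F1) + P(D|F2)P(F2) + P(D|F3)P(F3)
     = \frac{29}{400}
P(F2|D) = P(D|F2)P(F2) / P(D)
= \frac{16}{29}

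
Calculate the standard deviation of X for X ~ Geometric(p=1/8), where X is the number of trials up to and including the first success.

For X ~ Geometric(p=1/8), where X is the number of trials up to and including the first success:
Var(X) = 56
SD(X) = √(Var(X)) = √(56) = 2 \sqrt{14}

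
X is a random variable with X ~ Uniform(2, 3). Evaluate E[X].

For X ~ Uniform(2, 3), the expected value is:
E[X] = \frac{5}{2}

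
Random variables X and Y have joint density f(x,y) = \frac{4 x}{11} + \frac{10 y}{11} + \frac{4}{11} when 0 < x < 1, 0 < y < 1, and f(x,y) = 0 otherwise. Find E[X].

E[X] = ∫_0^1 ∫_0^1 x × f(x,y) dy dx
= ∫_0^1 ∫_0^1 x × (\frac{4 x}{11} + \frac{10 y}{11} + \frac{4}{11}) dy dx
= \frac{35}{66}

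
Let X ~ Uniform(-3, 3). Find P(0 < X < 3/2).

P(0 < X < 3/2) = ∫_{0}^{3/2} f(x) dx
where f(x) = \frac{1}{6}
= \frac{1}{4}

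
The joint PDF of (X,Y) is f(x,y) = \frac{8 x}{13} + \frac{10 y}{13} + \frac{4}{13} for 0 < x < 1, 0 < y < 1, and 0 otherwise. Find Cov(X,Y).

E[XY] = ∫∫ xy × f(x,y) dx dy = \frac{4}{13}
E[X] = \frac{43}{78}
E[Y] = \frac{22}{39}
Cov(X,Y) = E[XY] - E[X]E[Y] = - \frac{5}{1521}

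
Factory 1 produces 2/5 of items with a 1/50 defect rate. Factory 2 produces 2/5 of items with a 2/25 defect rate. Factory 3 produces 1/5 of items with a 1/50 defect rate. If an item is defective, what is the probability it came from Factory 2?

Using Bayes' theorem:
P(F1) = 2/5, P(D|F1) = 1/50
P(F2) = 2/5, P(D|F2) = 2/25
P(F3) = 1/5, P(D|F3) = 1/50
P(D) = P(D|F1)P(F1) + P(D|F2)P(F2) + P(D|F3)P(F3)
     = \frac{11}{250}
P(F2|D) = P(D|F2)P(F2) / P(D)
= \frac{8}{11}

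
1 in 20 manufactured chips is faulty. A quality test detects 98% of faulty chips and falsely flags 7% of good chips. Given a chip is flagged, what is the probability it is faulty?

Let D = the rare event, + = positive/flagged.
P(D) = 1/20
P(+|D) = 98/100 = 49/50
P(+|D') = 7/100
P(+) = P(+|D)P(D) + P(+|D')P(D')
     = \frac{49}{50} × \frac{1}{20} + \frac{7}{100} × \frac{19}{20}
     = \frac{231}{2000}
P(D|+) = P(+|D)P(D)/P(+) = \frac{14}{33}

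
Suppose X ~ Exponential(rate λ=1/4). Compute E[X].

For X ~ Exponential(rate λ=1/4), the expected value is:
E[X] = 4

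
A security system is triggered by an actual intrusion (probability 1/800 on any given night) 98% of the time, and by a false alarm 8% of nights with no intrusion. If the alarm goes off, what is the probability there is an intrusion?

Let D = the rare event, + = positive/flagged.
P(D) = 1/800
P(+|D) = 98/100 = 49/50
P(+|D') = 8/100 = 2/25
P(+) = P(+|D)P(D) + P(+|D')P(D')
     = \frac{49}{50} × \frac{1}{800} + \frac{2}{25} × \frac{799}{800}
     = \frac{649}{8000}
P(D|+) = P(+|D)P(D)/P(+) = \frac{49}{3245}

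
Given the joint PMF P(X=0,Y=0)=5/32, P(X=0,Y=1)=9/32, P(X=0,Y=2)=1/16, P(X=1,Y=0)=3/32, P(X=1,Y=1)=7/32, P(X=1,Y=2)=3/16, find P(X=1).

P(X=1) = P(X=1,Y=0) + P(X=1,Y=1) + P(X=1,Y=2)
= 3/32 + 7/32 + 3/16
= 1/2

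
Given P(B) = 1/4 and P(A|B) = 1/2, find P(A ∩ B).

By definition, P(A|B) = P(A ∩ B) / P(B)
So P(A ∩ B) = P(A|B) × P(B)
= 1/2 × 1/4
= 1/8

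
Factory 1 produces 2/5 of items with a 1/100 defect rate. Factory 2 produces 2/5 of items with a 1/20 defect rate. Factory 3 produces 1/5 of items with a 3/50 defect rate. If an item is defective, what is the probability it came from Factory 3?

Using Bayes' theorem:
P(F1) = 2/5, P(D|F1) = 1/100
P(F2) = 2/5, P(D|F2) = 1/20
P(F3) = 1/5, P(D|F3) = 3/50
P(D) = P(D|F1)P(F1) + P(D|F2)P(F2) + P(D|F3)P(F3)
     = \frac{9}{250}
P(F3|D) = P(D|F3)P(F3) / P(D)
= \frac{1}{3}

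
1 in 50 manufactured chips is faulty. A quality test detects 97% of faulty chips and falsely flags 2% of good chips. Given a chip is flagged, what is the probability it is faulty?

Let D = the rare event, + = positive/flagged.
P(D) = 1/50
P(+|D) = 97/100
P(+|D') = 2/100 = 1/50
P(+) = P(+|D)P(D) + P(+|D')P(D')
     = \frac{97}{100} × \frac{1}{50} + \frac{1}{50} × \frac{49}{50}
     = \frac{39}{1000}
P(D|+) = P(+|D)P(D)/P(+) = \frac{97}{195}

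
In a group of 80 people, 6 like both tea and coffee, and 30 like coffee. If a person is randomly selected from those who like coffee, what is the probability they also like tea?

P(A ∩ B) = 6/80 = 3/40
P(B) = 30/80 = 3/8
P(A|B) = P(A ∩ B) / P(B) = (3/40) / (3/8) = 1/5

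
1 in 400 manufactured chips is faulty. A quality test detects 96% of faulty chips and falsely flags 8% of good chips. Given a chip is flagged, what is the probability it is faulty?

Let D = the rare event, + = positive/flagged.
P(D) = 1/400
P(+|D) = 96/100 = 24/25
P(+|D') = 8/100 = 2/25
P(+) = P(+|D)P(D) + P(+|D')P(D')
     = \frac{24}{25} × \frac{1}{400} + \frac{2}{25} × \frac{399}{400}
     = \frac{411}{5000}
P(D|+) = P(+|D)P(D)/P(+) = \frac{4}{137}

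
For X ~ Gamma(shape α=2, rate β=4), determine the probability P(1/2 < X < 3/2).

P(1/2 < X < 3/2) = ∫_{1/2}^{3/2} f(x) dx
where f(x) = 16 x e^{- 4 x}
= \frac{-7 + 3 e^{4}}{e^{6}}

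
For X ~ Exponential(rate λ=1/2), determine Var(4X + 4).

For X ~ Exponential(rate λ=1/2):
Var(X) = 4
Var(4X + 4) = (4)² × Var(X) = 16 × 4 = 64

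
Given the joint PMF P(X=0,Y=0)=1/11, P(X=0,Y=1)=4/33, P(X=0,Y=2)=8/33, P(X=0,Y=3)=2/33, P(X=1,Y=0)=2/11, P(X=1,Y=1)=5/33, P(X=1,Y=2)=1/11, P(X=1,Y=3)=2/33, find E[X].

First find marginal of X:
P(X=0) = 17/33
P(X=1) = 16/33
E[X] = 0 × 17/33 + 1 × 16/33 = 16/33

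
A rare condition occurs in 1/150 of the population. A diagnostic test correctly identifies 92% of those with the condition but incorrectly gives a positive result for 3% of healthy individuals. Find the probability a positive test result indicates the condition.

Let D = the rare event, + = positive/flagged.
P(D) = 1/150
P(+|D) = 92/100 = 23/25
P(+|D') = 3/100
P(+) = P(+|D)P(D) + P(+|D')P(D')
     = \frac{23}{25} × \frac{1}{150} + \frac{3}{100} × \frac{149}{150}
     = \frac{539}{15000}
P(D|+) = P(+|D)P(D)/P(+) = \frac{92}{539}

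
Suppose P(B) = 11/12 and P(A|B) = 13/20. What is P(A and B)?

By definition, P(A|B) = P(A ∩ B) / P(B)
So P(A ∩ B) = P(A|B) × P(B)
= 13/20 × 11/12
= 143/240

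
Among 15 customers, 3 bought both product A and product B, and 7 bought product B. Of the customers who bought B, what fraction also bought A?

P(A ∩ B) = 3/15 = 1/5
P(B) = 7/15
P(A|B) = P(A ∩ B) / P(B) = (1/5) / (7/15) = 3/7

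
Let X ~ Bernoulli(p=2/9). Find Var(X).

For X ~ Bernoulli(p=2/9):
Var(X) = \frac{14}{81}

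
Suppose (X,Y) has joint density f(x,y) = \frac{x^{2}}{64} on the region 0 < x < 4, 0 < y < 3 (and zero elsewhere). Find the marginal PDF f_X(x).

f_X(x) = ∫_0^3 f(x,y) dy
= ∫_0^3 \frac{x^{2}}{64} dy
= \frac{3 x^{2}}{64} for 0 < x < 4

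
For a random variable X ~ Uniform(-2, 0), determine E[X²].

Using the identity E[X²] = Var(X) + (E[X])²:
E[X] = -1
Var(X) = \frac{1}{3}
E[X²] = \frac{1}{3} + (-1)²
= \frac{4}{3}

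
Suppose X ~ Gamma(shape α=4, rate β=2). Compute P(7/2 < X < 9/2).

P(7/2 < X < 9/2) = ∫_{7/2}^{9/2} f(x) dx
where f(x) = \frac{8 x^{3} e^{- 2 x}}{3}
= \frac{-516 + 269 e^{2}}{3 e^{9}}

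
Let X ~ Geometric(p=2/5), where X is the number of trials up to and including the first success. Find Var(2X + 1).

For X ~ Geometric(p=2/5), where X is the number of trials up to and including the first success:
Var(X) = \frac{15}{4}
Var(2X + 1) = (2)² × Var(X) = 4 × \frac{15}{4} = 15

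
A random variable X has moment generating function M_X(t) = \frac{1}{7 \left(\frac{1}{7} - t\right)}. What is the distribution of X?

The MGF M(t) = \frac{1}{7 \left(\frac{1}{7} - t\right)} is the standard form for the Exponential distribution.
Comparing with the known MGF formula identifies: Exponential(rate λ=1/7)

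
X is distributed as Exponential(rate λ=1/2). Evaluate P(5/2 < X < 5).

P(5/2 < X < 5) = ∫_{5/2}^{5} f(x) dx
where f(x) = \frac{e^{- \frac{x}{2}}}{2}
= - \frac{1}{e^{\frac{5}{2}}} + e^{- \frac{5}{4}}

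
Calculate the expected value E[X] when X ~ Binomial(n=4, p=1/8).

For X ~ Binomial(n=4, p=1/8), the expected value is:
E[X] = \frac{1}{2}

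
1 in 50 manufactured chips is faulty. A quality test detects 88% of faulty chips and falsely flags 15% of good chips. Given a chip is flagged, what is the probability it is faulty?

Let D = the rare event, + = positive/flagged.
P(D) = 1/50
P(+|D) = 88/100 = 22/25
P(+|D') = 15/100 = 3/20
P(+) = P(+|D)P(D) + P(+|D')P(D')
     = \frac{22}{25} × \frac{1}{50} + \frac{3}{20} × \frac{49}{50}
     = \frac{823}{5000}
P(D|+) = P(+|D)P(D)/P(+) = \frac{88}{823}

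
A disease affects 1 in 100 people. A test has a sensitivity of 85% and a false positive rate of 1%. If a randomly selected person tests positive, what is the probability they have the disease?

Let D = the rare event, + = positive/flagged.
P(D) = 1/100
P(+|D) = 85/100 = 17/20
P(+|D') = 1/100
P(+) = P(+|D)P(D) + P(+|D')P(D')
     = \frac{17}{20} × \frac{1}{100} + \frac{1}{100} × \frac{99}{100}
     = \frac{23}{1250}
P(D|+) = P(+|D)P(D)/P(+) = \frac{85}{184}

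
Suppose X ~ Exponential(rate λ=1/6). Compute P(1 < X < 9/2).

P(1 < X < 9/2) = ∫_{1}^{9/2} f(x) dx
where f(x) = \frac{e^{- \frac{x}{6}}}{6}
= - \frac{1}{e^{\frac{3}{4}}} + e^{- \frac{1}{6}}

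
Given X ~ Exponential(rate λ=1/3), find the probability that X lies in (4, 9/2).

P(4 < X < 9/2) = ∫_{4}^{9/2} f(x) dx
where f(x) = \frac{e^{- \frac{x}{3}}}{3}
= - \frac{1}{e^{\frac{3}{2}}} + e^{- \frac{4}{3}}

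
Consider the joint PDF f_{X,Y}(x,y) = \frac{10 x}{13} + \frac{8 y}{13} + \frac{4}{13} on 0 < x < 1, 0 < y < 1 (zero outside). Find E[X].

E[X] = ∫_0^1 ∫_0^1 x × f(x,y) dy dx
= ∫_0^1 ∫_0^1 x × (\frac{10 x}{13} + \frac{8 y}{13} + \frac{4}{13}) dy dx
= \frac{22}{39}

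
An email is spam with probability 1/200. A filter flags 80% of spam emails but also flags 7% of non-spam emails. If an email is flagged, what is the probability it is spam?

Let D = the rare event, + = positive/flagged.
P(D) = 1/200
P(+|D) = 80/100 = 4/5
P(+|D') = 7/100
P(+) = P(+|D)P(D) + P(+|D')P(D')
     = \frac{4}{5} × \frac{1}{200} + \frac{7}{100} × \frac{199}{200}
     = \frac{1473}{20000}
P(D|+) = P(+|D)P(D)/P(+) = \frac{80}{1473}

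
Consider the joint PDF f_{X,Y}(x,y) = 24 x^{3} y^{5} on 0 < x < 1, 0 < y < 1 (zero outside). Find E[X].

E[X] = ∫_0^1 ∫_0^1 x × f(x,y) dy dx
= ∫_0^1 ∫_0^1 x × (24 x^{3} y^{5}) dy dx
= \frac{4}{5}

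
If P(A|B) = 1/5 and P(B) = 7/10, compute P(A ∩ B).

By definition, P(A|B) = P(A ∩ B) / P(B)
So P(A ∩ B) = P(A|B) × P(B)
= 1/5 × 7/10
= 7/50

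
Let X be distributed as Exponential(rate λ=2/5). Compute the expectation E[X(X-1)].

E[X(X-1)] = E[X² - X] = E[X²] - E[X]
E[X] = \frac{5}{2}
E[X²] = Var(X) + (E[X])² = \frac{25}{4} + (\frac{5}{2})² = \frac{25}{2}
E[X(X-1)] = \frac{25}{2} - \frac{5}{2} = 10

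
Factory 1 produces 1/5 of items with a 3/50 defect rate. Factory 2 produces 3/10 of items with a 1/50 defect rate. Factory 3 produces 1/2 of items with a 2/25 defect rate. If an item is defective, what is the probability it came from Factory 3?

Using Bayes' theorem:
P(F1) = 1/5, P(D|F1) = 3/50
P(F2) = 3/10, P(D|F2) = 1/50
P(F3) = 1/2, P(D|F3) = 2/25
P(D) = P(D|F1)P(F1) + P(D|F2)P(F2) + P(D|F3)P(F3)
     = \frac{29}{500}
P(F3|D) = P(D|F3)P(F3) / P(D)
= \frac{20}{29}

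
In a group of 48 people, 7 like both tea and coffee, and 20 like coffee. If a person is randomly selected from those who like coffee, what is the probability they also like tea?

P(A ∩ B) = 7/48
P(B) = 20/48 = 5/12
P(A|B) = P(A ∩ B) / P(B) = (7/48) / (5/12) = 7/20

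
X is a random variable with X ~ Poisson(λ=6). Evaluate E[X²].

Using the identity E[X²] = Var(X) + (E[X])²:
E[X] = 6
Var(X) = 6
E[X²] = 6 + (6)²
= 42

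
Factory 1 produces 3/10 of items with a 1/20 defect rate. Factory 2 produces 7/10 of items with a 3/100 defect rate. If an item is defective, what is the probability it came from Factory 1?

Using Bayes' theorem:
P(F1) = 3/10, P(D|F1) = 1/20
P(F2) = 7/10, P(D|F2) = 3/100
P(D) = P(D|F1)P(F1) + P(D|F2)P(F2)
     = \frac{9}{250}
P(F1|D) = P(D|F1)P(F1) / P(D)
= \frac{5}{12}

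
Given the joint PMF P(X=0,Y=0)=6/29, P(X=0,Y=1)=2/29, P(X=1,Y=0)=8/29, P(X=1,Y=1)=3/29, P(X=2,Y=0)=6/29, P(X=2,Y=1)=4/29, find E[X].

First find marginal of X:
P(X=0) = 8/29
P(X=1) = 11/29
P(X=2) = 10/29
E[X] = 0 × 8/29 + 1 × 11/29 + 2 × 10/29 = 31/29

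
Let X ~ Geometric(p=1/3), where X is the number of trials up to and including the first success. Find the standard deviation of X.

For X ~ Geometric(p=1/3), where X is the number of trials up to and including the first success:
Var(X) = 6
SD(X) = √(Var(X)) = √(6) = \sqrt{6}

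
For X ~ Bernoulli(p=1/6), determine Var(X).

For X ~ Bernoulli(p=1/6):
Var(X) = \frac{5}{36}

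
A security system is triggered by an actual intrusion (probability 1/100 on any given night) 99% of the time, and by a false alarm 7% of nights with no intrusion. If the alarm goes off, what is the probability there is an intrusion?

Let D = the rare event, + = positive/flagged.
P(D) = 1/100
P(+|D) = 99/100
P(+|D') = 7/100
P(+) = P(+|D)P(D) + P(+|D')P(D')
     = \frac{99}{100} × \frac{1}{100} + \frac{7}{100} × \frac{99}{100}
     = \frac{99}{1250}
P(D|+) = P(+|D)P(D)/P(+) = \frac{1}{8}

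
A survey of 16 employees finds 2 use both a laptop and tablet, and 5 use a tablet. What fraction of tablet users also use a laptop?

P(A ∩ B) = 2/16 = 1/8
P(B) = 5/16
P(A|B) = P(A ∩ B) / P(B) = (1/8) / (5/16) = 2/5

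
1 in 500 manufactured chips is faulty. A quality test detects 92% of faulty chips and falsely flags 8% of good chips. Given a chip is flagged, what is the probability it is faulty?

Let D = the rare event, + = positive/flagged.
P(D) = 1/500
P(+|D) = 92/100 = 23/25
P(+|D') = 8/100 = 2/25
P(+) = P(+|D)P(D) + P(+|D')P(D')
     = \frac{23}{25} × \frac{1}{500} + \frac{2}{25} × \frac{499}{500}
     = \frac{1021}{12500}
P(D|+) = P(+|D)P(D)/P(+) = \frac{23}{1021}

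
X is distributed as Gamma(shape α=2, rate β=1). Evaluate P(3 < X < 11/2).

P(3 < X < 11/2) = ∫_{3}^{11/2} f(x) dx
where f(x) = x e^{- x}
= - \frac{13}{2 e^{\frac{11}{2}}} + \frac{4}{e^{3}}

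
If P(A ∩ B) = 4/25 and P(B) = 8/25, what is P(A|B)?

P(A|B) = P(A ∩ B) / P(B)
= (4/25) / (8/25)
= 1/2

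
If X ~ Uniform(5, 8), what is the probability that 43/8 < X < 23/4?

P(43/8 < X < 23/4) = ∫_{43/8}^{23/4} f(x) dx
where f(x) = \frac{1}{3}
= \frac{1}{8}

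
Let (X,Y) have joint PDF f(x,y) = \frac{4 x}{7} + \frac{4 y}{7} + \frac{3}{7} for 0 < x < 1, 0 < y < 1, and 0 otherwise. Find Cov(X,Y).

E[XY] = ∫∫ xy × f(x,y) dx dy = \frac{25}{84}
E[X] = \frac{23}{42}
E[Y] = \frac{23}{42}
Cov(X,Y) = E[XY] - E[X]E[Y] = - \frac{1}{441}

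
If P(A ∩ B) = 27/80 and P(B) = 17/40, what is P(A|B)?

P(A|B) = P(A ∩ B) / P(B)
= (27/80) / (17/40)
= 27/34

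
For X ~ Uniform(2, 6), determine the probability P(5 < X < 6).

P(5 < X < 6) = ∫_{5}^{6} f(x) dx
where f(x) = \frac{1}{4}
= \frac{1}{4}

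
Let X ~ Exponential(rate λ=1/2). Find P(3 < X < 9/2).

P(3 < X < 9/2) = ∫_{3}^{9/2} f(x) dx
where f(x) = \frac{e^{- \frac{x}{2}}}{2}
= - \frac{1}{e^{\frac{9}{4}}} + e^{- \frac{3}{2}}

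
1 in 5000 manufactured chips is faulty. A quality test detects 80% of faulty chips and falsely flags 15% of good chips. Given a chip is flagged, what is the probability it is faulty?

Let D = the rare event, + = positive/flagged.
P(D) = 1/5000
P(+|D) = 80/100 = 4/5
P(+|D') = 15/100 = 3/20
P(+) = P(+|D)P(D) + P(+|D')P(D')
     = \frac{4}{5} × \frac{1}{5000} + \frac{3}{20} × \frac{4999}{5000}
     = \frac{15013}{100000}
P(D|+) = P(+|D)P(D)/P(+) = \frac{16}{15013}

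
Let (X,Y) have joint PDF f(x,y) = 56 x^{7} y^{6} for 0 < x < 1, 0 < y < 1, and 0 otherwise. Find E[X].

E[X] = ∫_0^1 ∫_0^1 x × f(x,y) dy dx
= ∫_0^1 ∫_0^1 x × (56 x^{7} y^{6}) dy dx
= \frac{8}{9}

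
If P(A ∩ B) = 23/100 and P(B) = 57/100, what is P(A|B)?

P(A|B) = P(A ∩ B) / P(B)
= (23/100) / (57/100)
= 23/57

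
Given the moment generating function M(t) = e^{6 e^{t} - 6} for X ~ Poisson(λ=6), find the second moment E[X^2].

To find E[X^2], compute M^(2)(0):
M^(1)(t) = 6 e^{t} e^{6 e^{t} - 6}
M^(2)(t) = 36 e^{2 t} e^{6 e^{t} - 6} + 6 e^{t} e^{6 e^{t} - 6}
M^(2)(0) = 42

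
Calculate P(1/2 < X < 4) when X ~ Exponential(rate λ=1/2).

P(1/2 < X < 4) = ∫_{1/2}^{4} f(x) dx
where f(x) = \frac{e^{- \frac{x}{2}}}{2}
= - \frac{1}{e^{2}} + e^{- \frac{1}{4}}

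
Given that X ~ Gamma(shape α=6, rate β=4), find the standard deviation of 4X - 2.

For X ~ Gamma(shape α=6, rate β=4):
Var(X) = \frac{3}{8}
SD(X) = √(Var(X)) = √(\frac{3}{8}) = \frac{\sqrt{6}}{4}
SD(4X - 2) = |4| × SD(X) = 4 × \frac{\sqrt{6}}{4} = \sqrt{6}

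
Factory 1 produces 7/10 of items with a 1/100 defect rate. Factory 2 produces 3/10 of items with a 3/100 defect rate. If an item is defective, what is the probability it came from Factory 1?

Using Bayes' theorem:
P(F1) = 7/10, P(D|F1) = 1/100
P(F2) = 3/10, P(D|F2) = 3/100
P(D) = P(D|F1)P(F1) + P(D|F2)P(F2)
     = \frac{2}{125}
P(F1|D) = P(D|F1)P(F1) / P(D)
= \frac{7}{16}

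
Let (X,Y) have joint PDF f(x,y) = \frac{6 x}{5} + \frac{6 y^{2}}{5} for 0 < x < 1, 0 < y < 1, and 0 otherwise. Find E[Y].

E[Y] = ∫_0^1 ∫_0^1 y × f(x,y) dx dy
= \frac{3}{5}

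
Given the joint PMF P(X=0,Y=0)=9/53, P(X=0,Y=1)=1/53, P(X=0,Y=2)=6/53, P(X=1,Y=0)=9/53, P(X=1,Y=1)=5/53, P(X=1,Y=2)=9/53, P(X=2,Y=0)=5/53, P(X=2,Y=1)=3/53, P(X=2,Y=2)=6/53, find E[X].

First find marginal of X:
P(X=0) = 16/53
P(X=1) = 23/53
P(X=2) = 14/53
E[X] = 0 × 16/53 + 1 × 23/53 + 2 × 14/53 = 51/53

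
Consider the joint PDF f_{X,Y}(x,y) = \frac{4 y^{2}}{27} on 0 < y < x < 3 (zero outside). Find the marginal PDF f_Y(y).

f_Y(y) = ∫_y^3 \frac{4 y^{2}}{27} dx = \frac{4 y^{2} \left(3 - y\right)}{27}
for 0 < y < 3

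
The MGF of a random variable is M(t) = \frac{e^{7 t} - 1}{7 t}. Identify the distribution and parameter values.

The MGF M(t) = \frac{e^{7 t} - 1}{7 t} is the standard form for the Uniform distribution.
Comparing with the known MGF formula identifies: Uniform(0, 7)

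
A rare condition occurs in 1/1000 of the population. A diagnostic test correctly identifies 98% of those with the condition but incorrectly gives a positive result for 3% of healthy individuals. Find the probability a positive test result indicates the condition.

Let D = the rare event, + = positive/flagged.
P(D) = 1/1000
P(+|D) = 98/100 = 49/50
P(+|D') = 3/100
P(+) = P(+|D)P(D) + P(+|D')P(D')
     = \frac{49}{50} × \frac{1}{1000} + \frac{3}{100} × \frac{999}{1000}
     = \frac{619}{20000}
P(D|+) = P(+|D)P(D)/P(+) = \frac{98}{3095}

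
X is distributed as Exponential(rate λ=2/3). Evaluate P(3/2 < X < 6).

P(3/2 < X < 6) = ∫_{3/2}^{6} f(x) dx
where f(x) = \frac{2 e^{- \frac{2 x}{3}}}{3}
= - \frac{1 - e^{3}}{e^{4}}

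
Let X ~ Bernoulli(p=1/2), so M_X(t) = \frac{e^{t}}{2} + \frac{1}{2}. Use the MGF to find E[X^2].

To find E[X^2], compute M^(2)(0):
M^(1)(t) = \frac{e^{t}}{2}
M^(2)(t) = \frac{e^{t}}{2}
M^(2)(0) = \frac{1}{2}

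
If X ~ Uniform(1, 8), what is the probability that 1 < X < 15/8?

P(1 < X < 15/8) = ∫_{1}^{15/8} f(x) dx
where f(x) = \frac{1}{7}
= \frac{1}{8}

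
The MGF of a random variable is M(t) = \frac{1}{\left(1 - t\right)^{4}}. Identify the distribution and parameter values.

The MGF M(t) = \frac{1}{\left(1 - t\right)^{4}} is the standard form for the Gamma distribution.
Comparing with the known MGF formula identifies: Gamma(shape α=4, rate β=1)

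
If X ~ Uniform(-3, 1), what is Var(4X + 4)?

For X ~ Uniform(-3, 1):
Var(X) = \frac{4}{3}
Var(4X + 4) = (4)² × Var(X) = 16 × \frac{4}{3} = \frac{64}{3}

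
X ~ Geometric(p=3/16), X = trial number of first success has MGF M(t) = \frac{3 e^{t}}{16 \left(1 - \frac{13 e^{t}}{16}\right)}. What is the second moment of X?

To find E[X^2], compute M^(2)(0):
M^(1)(t) = \frac{3 e^{t}}{16 \left(1 - \frac{13 e^{t}}{16}\right)} + \frac{39 e^{2 t}}{256 \left(1 - \frac{13 e^{t}}{16}\right)^{2}}
M^(2)(t) = \frac{3 e^{t}}{16 \left(1 - \frac{13 e^{t}}{16}\right)} + \frac{117 e^{2 t}}{256 \left(1 - \frac{13 e^{t}}{16}\right)^{2}} + \frac{507 e^{3 t}}{2048 \left(1 - \frac{13 e^{t}}{16}\right)^{3}}
M^(2)(0) = \frac{464}{9}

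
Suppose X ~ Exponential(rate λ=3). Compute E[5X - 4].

For X ~ Exponential(rate λ=3):
E[X] = \frac{1}{3}
E[5X - 4] = 5 × E[X] - 4 = - \frac{7}{3}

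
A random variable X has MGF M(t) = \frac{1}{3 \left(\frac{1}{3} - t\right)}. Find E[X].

To find E[X], compute M^(1)(0):
M^(1)(t) = \frac{1}{3 \left(\frac{1}{3} - t\right)^{2}}
M^(1)(0) = 3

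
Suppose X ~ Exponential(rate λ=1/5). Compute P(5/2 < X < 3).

P(5/2 < X < 3) = ∫_{5/2}^{3} f(x) dx
where f(x) = \frac{e^{- \frac{x}{5}}}{5}
= - \frac{1}{e^{\frac{3}{5}}} + e^{- \frac{1}{2}}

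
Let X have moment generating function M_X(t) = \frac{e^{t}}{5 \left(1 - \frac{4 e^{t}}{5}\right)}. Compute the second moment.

To find E[X^2], compute M^(2)(0):
M^(1)(t) = \frac{e^{t}}{5 \left(1 - \frac{4 e^{t}}{5}\right)} + \frac{4 e^{2 t}}{25 \left(1 - \frac{4 e^{t}}{5}\right)^{2}}
M^(2)(t) = \frac{e^{t}}{5 \left(1 - \frac{4 e^{t}}{5}\right)} + \frac{12 e^{2 t}}{25 \left(1 - \frac{4 e^{t}}{5}\right)^{2}} + \frac{32 e^{3 t}}{125 \left(1 - \frac{4 e^{t}}{5}\right)^{3}}
M^(2)(0) = 45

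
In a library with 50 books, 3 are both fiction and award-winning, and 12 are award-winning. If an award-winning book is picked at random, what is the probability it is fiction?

P(A ∩ B) = 3/50
P(B) = 12/50 = 6/25
P(A|B) = P(A ∩ B) / P(B) = (3/50) / (6/25) = 1/4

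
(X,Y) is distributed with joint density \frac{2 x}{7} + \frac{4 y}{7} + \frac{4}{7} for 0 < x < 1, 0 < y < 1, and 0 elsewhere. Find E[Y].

E[Y] = ∫_0^1 ∫_0^1 y × f(x,y) dx dy
= \frac{23}{42}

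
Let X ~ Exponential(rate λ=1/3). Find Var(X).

For X ~ Exponential(rate λ=1/3):
Var(X) = 9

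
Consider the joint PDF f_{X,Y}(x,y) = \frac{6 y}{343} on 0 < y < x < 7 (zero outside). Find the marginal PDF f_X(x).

f_X(x) = ∫_0^x \frac{6 y}{343} dy = \frac{3 x^{2}}{343}
for 0 < x < 7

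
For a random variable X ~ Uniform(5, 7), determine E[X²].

Using the identity E[X²] = Var(X) + (E[X])²:
E[X] = 6
Var(X) = \frac{1}{3}
E[X²] = \frac{1}{3} + (6)²
= \frac{109}{3}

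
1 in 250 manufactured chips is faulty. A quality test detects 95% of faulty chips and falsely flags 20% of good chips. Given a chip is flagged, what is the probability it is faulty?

Let D = the rare event, + = positive/flagged.
P(D) = 1/250
P(+|D) = 95/100 = 19/20
P(+|D') = 20/100 = 1/5
P(+) = P(+|D)P(D) + P(+|D')P(D')
     = \frac{19}{20} × \frac{1}{250} + \frac{1}{5} × \frac{249}{250}
     = \frac{203}{1000}
P(D|+) = P(+|D)P(D)/P(+) = \frac{19}{1015}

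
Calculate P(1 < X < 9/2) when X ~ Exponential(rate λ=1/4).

P(1 < X < 9/2) = ∫_{1}^{9/2} f(x) dx
where f(x) = \frac{e^{- \frac{x}{4}}}{4}
= - \frac{1}{e^{\frac{9}{8}}} + e^{- \frac{1}{4}}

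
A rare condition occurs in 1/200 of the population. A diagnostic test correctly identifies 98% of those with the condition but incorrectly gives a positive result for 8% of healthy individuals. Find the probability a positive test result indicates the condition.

Let D = the rare event, + = positive/flagged.
P(D) = 1/200
P(+|D) = 98/100 = 49/50
P(+|D') = 8/100 = 2/25
P(+) = P(+|D)P(D) + P(+|D')P(D')
     = \frac{49}{50} × \frac{1}{200} + \frac{2}{25} × \frac{199}{200}
     = \frac{169}{2000}
P(D|+) = P(+|D)P(D)/P(+) = \frac{49}{845}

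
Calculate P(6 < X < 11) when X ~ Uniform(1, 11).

P(6 < X < 11) = ∫_{6}^{11} f(x) dx
where f(x) = \frac{1}{10}
= \frac{1}{2}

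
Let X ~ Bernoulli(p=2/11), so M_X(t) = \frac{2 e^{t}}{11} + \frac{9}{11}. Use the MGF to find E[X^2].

To find E[X^2], compute M^(2)(0):
M^(1)(t) = \frac{2 e^{t}}{11}
M^(2)(t) = \frac{2 e^{t}}{11}
M^(2)(0) = \frac{2}{11}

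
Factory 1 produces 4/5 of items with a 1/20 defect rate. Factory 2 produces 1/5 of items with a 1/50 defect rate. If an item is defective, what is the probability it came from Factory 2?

Using Bayes' theorem:
P(F1) = 4/5, P(D|F1) = 1/20
P(F2) = 1/5, P(D|F2) = 1/50
P(D) = P(D|F1)P(F1) + P(D|F2)P(F2)
     = \frac{11}{250}
P(F2|D) = P(D|F2)P(F2) / P(D)
= \frac{1}{11}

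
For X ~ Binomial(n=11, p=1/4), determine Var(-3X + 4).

For X ~ Binomial(n=11, p=1/4):
Var(X) = \frac{33}{16}
Var(-3X + 4) = (-3)² × Var(X) = 9 × \frac{33}{16} = \frac{297}{16}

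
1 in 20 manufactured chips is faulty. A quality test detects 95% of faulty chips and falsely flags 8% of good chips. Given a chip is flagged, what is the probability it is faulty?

Let D = the rare event, + = positive/flagged.
P(D) = 1/20
P(+|D) = 95/100 = 19/20
P(+|D') = 8/100 = 2/25
P(+) = P(+|D)P(D) + P(+|D')P(D')
     = \frac{19}{20} × \frac{1}{20} + \frac{2}{25} × \frac{19}{20}
     = \frac{247}{2000}
P(D|+) = P(+|D)P(D)/P(+) = \frac{5}{13}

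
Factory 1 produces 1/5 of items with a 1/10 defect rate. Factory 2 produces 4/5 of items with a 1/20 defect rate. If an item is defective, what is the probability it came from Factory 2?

Using Bayes' theorem:
P(F1) = 1/5, P(D|F1) = 1/10
P(F2) = 4/5, P(D|F2) = 1/20
P(D) = P(D|F1)P(F1) + P(D|F2)P(F2)
     = \frac{3}{50}
P(F2|D) = P(D|F2)P(F2) / P(D)
= \frac{2}{3}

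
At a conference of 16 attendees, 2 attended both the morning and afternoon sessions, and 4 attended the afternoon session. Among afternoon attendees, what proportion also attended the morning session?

P(A ∩ B) = 2/16 = 1/8
P(B) = 4/16 = 1/4
P(A|B) = P(A ∩ B) / P(B) = (1/8) / (1/4) = 1/2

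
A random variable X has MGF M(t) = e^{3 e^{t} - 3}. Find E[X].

To find E[X], compute M^(1)(0):
M^(1)(t) = 3 e^{t} e^{3 e^{t} - 3}
M^(1)(0) = 3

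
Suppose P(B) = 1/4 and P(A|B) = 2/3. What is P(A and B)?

By definition, P(A|B) = P(A ∩ B) / P(B)
So P(A ∩ B) = P(A|B) × P(B)
= 2/3 × 1/4
= 1/6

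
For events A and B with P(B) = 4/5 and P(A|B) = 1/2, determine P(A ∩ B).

By definition, P(A|B) = P(A ∩ B) / P(B)
So P(A ∩ B) = P(A|B) × P(B)
= 1/2 × 4/5
= 2/5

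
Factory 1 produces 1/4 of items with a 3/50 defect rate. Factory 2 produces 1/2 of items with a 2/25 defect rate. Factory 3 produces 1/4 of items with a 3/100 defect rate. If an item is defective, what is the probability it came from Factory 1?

Using Bayes' theorem:
P(F1) = 1/4, P(D|F1) = 3/50
P(F2) = 1/2, P(D|F2) = 2/25
P(F3) = 1/4, P(D|F3) = 3/100
P(D) = P(D|F1)P(F1) + P(D|F2)P(F2) + P(D|F3)P(F3)
     = \frac{1}{16}
P(F1|D) = P(D|F1)P(F1) / P(D)
= \frac{6}{25}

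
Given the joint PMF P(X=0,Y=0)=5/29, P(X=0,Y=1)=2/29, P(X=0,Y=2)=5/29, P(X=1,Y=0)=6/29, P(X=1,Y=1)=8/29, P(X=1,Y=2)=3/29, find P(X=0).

P(X=0) = P(X=0,Y=0) + P(X=0,Y=1) + P(X=0,Y=2)
= 5/29 + 2/29 + 5/29
= 12/29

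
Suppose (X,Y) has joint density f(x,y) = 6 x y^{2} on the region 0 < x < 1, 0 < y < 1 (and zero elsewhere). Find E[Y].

E[Y] = ∫_0^1 ∫_0^1 y × f(x,y) dx dy
= \frac{3}{4}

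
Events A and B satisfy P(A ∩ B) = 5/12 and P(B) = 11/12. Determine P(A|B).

P(A|B) = P(A ∩ B) / P(B)
= (5/12) / (11/12)
= 5/11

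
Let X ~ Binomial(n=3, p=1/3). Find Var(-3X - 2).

For X ~ Binomial(n=3, p=1/3):
Var(X) = \frac{2}{3}
Var(-3X - 2) = (-3)² × Var(X) = 9 × \frac{2}{3} = 6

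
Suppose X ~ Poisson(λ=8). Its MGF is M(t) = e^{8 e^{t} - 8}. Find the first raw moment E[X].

To find E[X], compute M^(1)(0):
M^(1)(t) = 8 e^{t} e^{8 e^{t} - 8}
M^(1)(0) = 8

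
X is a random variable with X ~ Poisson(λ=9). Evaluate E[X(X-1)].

E[X(X-1)] = E[X² - X] = E[X²] - E[X]
E[X] = 9
E[X²] = Var(X) + (E[X])² = 9 + (9)² = 90
E[X(X-1)] = 90 - 9 = 81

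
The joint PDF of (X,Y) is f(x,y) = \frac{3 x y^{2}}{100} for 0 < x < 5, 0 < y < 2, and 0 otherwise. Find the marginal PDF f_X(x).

f_X(x) = ∫_0^2 f(x,y) dy
= ∫_0^2 \frac{3 x y^{2}}{100} dy
= \frac{2 x}{25} for 0 < x < 5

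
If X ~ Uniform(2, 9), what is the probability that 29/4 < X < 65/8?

P(29/4 < X < 65/8) = ∫_{29/4}^{65/8} f(x) dx
where f(x) = \frac{1}{7}
= \frac{1}{8}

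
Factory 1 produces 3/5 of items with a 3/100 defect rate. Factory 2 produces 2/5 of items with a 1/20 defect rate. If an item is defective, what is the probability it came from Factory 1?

Using Bayes' theorem:
P(F1) = 3/5, P(D|F1) = 3/100
P(F2) = 2/5, P(D|F2) = 1/20
P(D) = P(D|F1)P(F1) + P(D|F2)P(F2)
     = \frac{19}{500}
P(F1|D) = P(D|F1)P(F1) / P(D)
= \frac{9}{19}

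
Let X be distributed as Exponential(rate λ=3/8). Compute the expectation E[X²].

Using the identity E[X²] = Var(X) + (E[X])²:
E[X] = \frac{8}{3}
Var(X) = \frac{64}{9}
E[X²] = \frac{64}{9} + (\frac{8}{3})²
= \frac{128}{9}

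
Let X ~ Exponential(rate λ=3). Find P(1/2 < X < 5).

P(1/2 < X < 5) = ∫_{1/2}^{5} f(x) dx
where f(x) = 3 e^{- 3 x}
= - \frac{1}{e^{15}} + e^{- \frac{3}{2}}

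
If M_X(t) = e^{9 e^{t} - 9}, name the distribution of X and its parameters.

The MGF M(t) = e^{9 e^{t} - 9} is the standard form for the Poisson distribution.
Comparing with the known MGF formula identifies: Poisson(λ=9)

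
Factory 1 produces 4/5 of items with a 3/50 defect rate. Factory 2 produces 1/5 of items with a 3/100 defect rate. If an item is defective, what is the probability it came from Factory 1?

Using Bayes' theorem:
P(F1) = 4/5, P(D|F1) = 3/50
P(F2) = 1/5, P(D|F2) = 3/100
P(D) = P(D|F1)P(F1) + P(D|F2)P(F2)
     = \frac{27}{500}
P(F1|D) = P(D|F1)P(F1) / P(D)
= \frac{8}{9}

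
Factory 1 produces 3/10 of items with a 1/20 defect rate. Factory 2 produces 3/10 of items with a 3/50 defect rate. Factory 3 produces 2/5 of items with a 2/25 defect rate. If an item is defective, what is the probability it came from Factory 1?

Using Bayes' theorem:
P(F1) = 3/10, P(D|F1) = 1/20
P(F2) = 3/10, P(D|F2) = 3/50
P(F3) = 2/5, P(D|F3) = 2/25
P(D) = P(D|F1)P(F1) + P(D|F2)P(F2) + P(D|F3)P(F3)
     = \frac{13}{200}
P(F1|D) = P(D|F1)P(F1) / P(D)
= \frac{3}{13}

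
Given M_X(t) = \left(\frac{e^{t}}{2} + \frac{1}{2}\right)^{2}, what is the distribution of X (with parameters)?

The MGF M(t) = \left(\frac{e^{t}}{2} + \frac{1}{2}\right)^{2} is the standard form for the Binomial distribution.
Comparing with the known MGF formula identifies: Binomial(n=2, p=1/2)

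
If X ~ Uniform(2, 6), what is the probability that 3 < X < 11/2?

P(3 < X < 11/2) = ∫_{3}^{11/2} f(x) dx
where f(x) = \frac{1}{4}
= \frac{5}{8}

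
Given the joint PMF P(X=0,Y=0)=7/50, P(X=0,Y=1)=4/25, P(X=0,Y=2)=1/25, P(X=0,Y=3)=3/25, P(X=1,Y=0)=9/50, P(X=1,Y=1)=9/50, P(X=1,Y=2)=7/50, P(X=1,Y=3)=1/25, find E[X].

First find marginal of X:
P(X=0) = 23/50
P(X=1) = 27/50
E[X] = 0 × 23/50 + 1 × 27/50 = 27/50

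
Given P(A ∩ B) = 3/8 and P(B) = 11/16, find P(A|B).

P(A|B) = P(A ∩ B) / P(B)
= (3/8) / (11/16)
= 6/11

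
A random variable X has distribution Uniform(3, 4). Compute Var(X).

For X ~ Uniform(3, 4):
Var(X) = \frac{1}{12}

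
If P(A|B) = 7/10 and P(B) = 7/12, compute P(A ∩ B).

By definition, P(A|B) = P(A ∩ B) / P(B)
So P(A ∩ B) = P(A|B) × P(B)
= 7/10 × 7/12
= 49/120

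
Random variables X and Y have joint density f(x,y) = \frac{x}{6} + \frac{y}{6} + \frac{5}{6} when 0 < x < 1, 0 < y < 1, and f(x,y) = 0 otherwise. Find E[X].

E[X] = ∫_0^1 ∫_0^1 x × f(x,y) dy dx
= ∫_0^1 ∫_0^1 x × (\frac{x}{6} + \frac{y}{6} + \frac{5}{6}) dy dx
= \frac{37}{72}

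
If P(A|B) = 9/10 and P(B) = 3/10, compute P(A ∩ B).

By definition, P(A|B) = P(A ∩ B) / P(B)
So P(A ∩ B) = P(A|B) × P(B)
= 9/10 × 3/10
= 27/100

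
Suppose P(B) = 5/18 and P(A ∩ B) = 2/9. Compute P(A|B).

P(A|B) = P(A ∩ B) / P(B)
= (2/9) / (5/18)
= 4/5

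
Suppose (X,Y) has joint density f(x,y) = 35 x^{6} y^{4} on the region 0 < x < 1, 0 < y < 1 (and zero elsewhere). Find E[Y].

E[Y] = ∫_0^1 ∫_0^1 y × f(x,y) dx dy
= \frac{5}{6}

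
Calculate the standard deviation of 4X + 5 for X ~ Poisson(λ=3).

For X ~ Poisson(λ=3):
Var(X) = 3
SD(X) = √(Var(X)) = √(3) = \sqrt{3}
SD(4X + 5) = |4| × SD(X) = 4 × \sqrt{3} = 4 \sqrt{3}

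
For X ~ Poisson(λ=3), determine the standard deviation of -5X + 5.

For X ~ Poisson(λ=3):
Var(X) = 3
SD(X) = √(Var(X)) = √(3) = \sqrt{3}
SD(-5X + 5) = |-5| × SD(X) = 5 × \sqrt{3} = 5 \sqrt{3}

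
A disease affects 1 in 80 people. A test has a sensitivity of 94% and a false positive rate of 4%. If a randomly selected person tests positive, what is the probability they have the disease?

Let D = the rare event, + = positive/flagged.
P(D) = 1/80
P(+|D) = 94/100 = 47/50
P(+|D') = 4/100 = 1/25
P(+) = P(+|D)P(D) + P(+|D')P(D')
     = \frac{47}{50} × \frac{1}{80} + \frac{1}{25} × \frac{79}{80}
     = \frac{41}{800}
P(D|+) = P(+|D)P(D)/P(+) = \frac{47}{205}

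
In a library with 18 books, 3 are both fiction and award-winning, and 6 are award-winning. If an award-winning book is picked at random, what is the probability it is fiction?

P(A ∩ B) = 3/18 = 1/6
P(B) = 6/18 = 1/3
P(A|B) = P(A ∩ B) / P(B) = (1/6) / (1/3) = 1/2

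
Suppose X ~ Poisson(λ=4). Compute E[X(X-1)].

E[X(X-1)] = E[X² - X] = E[X²] - E[X]
E[X] = 4
E[X²] = Var(X) + (E[X])² = 4 + (4)² = 20
E[X(X-1)] = 20 - 4 = 16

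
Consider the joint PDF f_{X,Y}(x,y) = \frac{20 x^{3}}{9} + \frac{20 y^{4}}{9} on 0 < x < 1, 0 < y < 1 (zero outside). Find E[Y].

E[Y] = ∫_0^1 ∫_0^1 y × f(x,y) dx dy
= \frac{35}{54}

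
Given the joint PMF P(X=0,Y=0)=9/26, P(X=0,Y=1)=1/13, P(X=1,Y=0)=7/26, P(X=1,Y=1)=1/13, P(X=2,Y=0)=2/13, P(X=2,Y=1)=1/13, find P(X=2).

P(X=2) = P(X=2,Y=0) + P(X=2,Y=1)
= 2/13 + 1/13
= 3/13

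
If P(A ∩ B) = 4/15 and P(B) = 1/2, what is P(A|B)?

P(A|B) = P(A ∩ B) / P(B)
= (4/15) / (1/2)
= 8/15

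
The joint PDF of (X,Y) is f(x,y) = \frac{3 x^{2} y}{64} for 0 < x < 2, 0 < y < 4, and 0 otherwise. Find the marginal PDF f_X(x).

f_X(x) = ∫_0^4 f(x,y) dy
= ∫_0^4 \frac{3 x^{2} y}{64} dy
= \frac{3 x^{2}}{8} for 0 < x < 2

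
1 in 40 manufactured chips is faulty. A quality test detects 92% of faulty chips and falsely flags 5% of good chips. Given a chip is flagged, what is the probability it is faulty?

Let D = the rare event, + = positive/flagged.
P(D) = 1/40
P(+|D) = 92/100 = 23/25
P(+|D') = 5/100 = 1/20
P(+) = P(+|D)P(D) + P(+|D')P(D')
     = \frac{23}{25} × \frac{1}{40} + \frac{1}{20} × \frac{39}{40}
     = \frac{287}{4000}
P(D|+) = P(+|D)P(D)/P(+) = \frac{92}{287}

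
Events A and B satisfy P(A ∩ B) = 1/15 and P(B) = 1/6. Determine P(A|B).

P(A|B) = P(A ∩ B) / P(B)
= (1/15) / (1/6)
= 2/5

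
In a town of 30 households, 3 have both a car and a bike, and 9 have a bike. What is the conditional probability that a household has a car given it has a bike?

P(A ∩ B) = 3/30 = 1/10
P(B) = 9/30 = 3/10
P(A|B) = P(A ∩ B) / P(B) = (1/10) / (3/10) = 1/3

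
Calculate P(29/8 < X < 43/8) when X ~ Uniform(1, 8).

P(29/8 < X < 43/8) = ∫_{29/8}^{43/8} f(x) dx
where f(x) = \frac{1}{7}
= \frac{1}{4}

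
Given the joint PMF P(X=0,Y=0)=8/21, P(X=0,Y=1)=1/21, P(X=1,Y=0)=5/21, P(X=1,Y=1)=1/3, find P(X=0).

P(X=0) = P(X=0,Y=0) + P(X=0,Y=1)
= 8/21 + 1/21
= 3/7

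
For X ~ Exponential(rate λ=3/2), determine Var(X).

For X ~ Exponential(rate λ=3/2):
Var(X) = \frac{4}{9}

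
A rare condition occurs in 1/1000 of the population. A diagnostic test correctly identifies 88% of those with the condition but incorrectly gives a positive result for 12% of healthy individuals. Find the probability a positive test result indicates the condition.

Let D = the rare event, + = positive/flagged.
P(D) = 1/1000
P(+|D) = 88/100 = 22/25
P(+|D') = 12/100 = 3/25
P(+) = P(+|D)P(D) + P(+|D')P(D')
     = \frac{22}{25} × \frac{1}{1000} + \frac{3}{25} × \frac{999}{1000}
     = \frac{3019}{25000}
P(D|+) = P(+|D)P(D)/P(+) = \frac{22}{3019}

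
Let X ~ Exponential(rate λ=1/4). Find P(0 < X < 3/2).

P(0 < X < 3/2) = ∫_{0}^{3/2} f(x) dx
where f(x) = \frac{e^{- \frac{x}{4}}}{4}
= 1 - e^{- \frac{3}{8}}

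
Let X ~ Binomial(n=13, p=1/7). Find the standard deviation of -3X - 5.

For X ~ Binomial(n=13, p=1/7):
Var(X) = \frac{78}{49}
SD(X) = √(Var(X)) = √(\frac{78}{49}) = \frac{\sqrt{78}}{7}
SD(-3X - 5) = |-3| × SD(X) = 3 × \frac{\sqrt{78}}{7} = \frac{3 \sqrt{78}}{7}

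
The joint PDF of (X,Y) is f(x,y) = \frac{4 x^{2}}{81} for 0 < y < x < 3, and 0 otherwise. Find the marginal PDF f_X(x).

f_X(x) = ∫_0^x \frac{4 x^{2}}{81} dy = \frac{4 x^{3}}{81}
for 0 < x < 3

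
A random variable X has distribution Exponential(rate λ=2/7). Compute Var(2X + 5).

For X ~ Exponential(rate λ=2/7):
Var(X) = \frac{49}{4}
Var(2X + 5) = (2)² × Var(X) = 4 × \frac{49}{4} = 49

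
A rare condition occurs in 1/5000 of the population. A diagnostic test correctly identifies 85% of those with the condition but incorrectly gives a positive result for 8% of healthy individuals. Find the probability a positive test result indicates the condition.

Let D = the rare event, + = positive/flagged.
P(D) = 1/5000
P(+|D) = 85/100 = 17/20
P(+|D') = 8/100 = 2/25
P(+) = P(+|D)P(D) + P(+|D')P(D')
     = \frac{17}{20} × \frac{1}{5000} + \frac{2}{25} × \frac{4999}{5000}
     = \frac{40077}{500000}
P(D|+) = P(+|D)P(D)/P(+) = \frac{85}{40077}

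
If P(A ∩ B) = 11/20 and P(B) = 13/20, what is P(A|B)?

P(A|B) = P(A ∩ B) / P(B)
= (11/20) / (13/20)
= 11/13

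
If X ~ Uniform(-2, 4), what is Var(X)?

For X ~ Uniform(-2, 4):
Var(X) = 3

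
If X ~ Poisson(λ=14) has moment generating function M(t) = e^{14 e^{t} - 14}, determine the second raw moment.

To find E[X^2], compute M^(2)(0):
M^(1)(t) = 14 e^{t} e^{14 e^{t} - 14}
M^(2)(t) = 196 e^{2 t} e^{14 e^{t} - 14} + 14 e^{t} e^{14 e^{t} - 14}
M^(2)(0) = 210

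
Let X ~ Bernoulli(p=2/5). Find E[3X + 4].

For X ~ Bernoulli(p=2/5):
E[X] = \frac{2}{5}
E[3X + 4] = 3 × E[X] + 4 = \frac{26}{5}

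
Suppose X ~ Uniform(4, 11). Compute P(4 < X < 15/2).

P(4 < X < 15/2) = ∫_{4}^{15/2} f(x) dx
where f(x) = \frac{1}{7}
= \frac{1}{2}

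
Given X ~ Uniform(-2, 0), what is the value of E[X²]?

Using the identity E[X²] = Var(X) + (E[X])²:
E[X] = -1
Var(X) = \frac{1}{3}
E[X²] = \frac{1}{3} + (-1)²
= \frac{4}{3}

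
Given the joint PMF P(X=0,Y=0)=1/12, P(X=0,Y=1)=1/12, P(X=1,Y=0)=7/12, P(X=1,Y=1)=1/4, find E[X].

First find marginal of X:
P(X=0) = 1/6
P(X=1) = 5/6
E[X] = 0 × 1/6 + 1 × 5/6 = 5/6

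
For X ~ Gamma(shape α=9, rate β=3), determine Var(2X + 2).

For X ~ Gamma(shape α=9, rate β=3):
Var(X) = 1
Var(2X + 2) = (2)² × Var(X) = 4 × 1 = 4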